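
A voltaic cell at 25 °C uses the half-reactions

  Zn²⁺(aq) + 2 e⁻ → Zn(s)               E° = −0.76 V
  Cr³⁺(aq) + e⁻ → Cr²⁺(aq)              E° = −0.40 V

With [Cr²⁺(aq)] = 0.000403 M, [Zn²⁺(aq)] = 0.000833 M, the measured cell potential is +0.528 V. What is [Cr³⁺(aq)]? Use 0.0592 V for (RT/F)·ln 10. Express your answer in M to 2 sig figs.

The Cr³⁺/Cr²⁺ couple has the larger reduction potential, so it is the cathode: E°cell = −0.40 − (−0.76) = +0.36 V and n = 2.
Rearranging E = E° − (0.0592/n)·log Q gives log Q = 2(+0.36 − (+0.528))/0.0592 = −5.676.
Balancing electrons gives 2 Cr³⁺(aq) + Zn(s) → 2 Cr²⁺(aq) + Zn²⁺(aq); thus Q = ([Cr²⁺(aq)]^2·[Zn²⁺(aq)]) / [Cr³⁺(aq)]^2.
Substituting the known concentrations and solving, log [Cr³⁺(aq)] = −2.096 and [Cr³⁺(aq)] = 0.0080 M.

0.0080 M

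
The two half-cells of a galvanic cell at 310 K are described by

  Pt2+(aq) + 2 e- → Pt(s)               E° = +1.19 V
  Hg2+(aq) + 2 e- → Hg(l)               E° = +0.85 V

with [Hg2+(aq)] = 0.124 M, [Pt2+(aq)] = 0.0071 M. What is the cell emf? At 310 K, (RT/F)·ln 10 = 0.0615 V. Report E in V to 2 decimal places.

+0.30 V

The Pt²⁺/Pt couple has the more positive E°, so it is the cathode; Hg²⁺/Hg is the anode.
E°cell = +1.19 − (+0.85) = +0.34 V, with n = 2 electrons transferred.
The balanced reaction is Pt2+(aq) + Hg(l) → Pt(s) + Hg2+(aq), so Q = [Hg2+(aq)] / [Pt2+(aq)] = 17.5 and log Q = 1.242.
E = E° − (0.0615/n)·log Q = +0.34 − (0.0615/2)(1.242) = +0.30 V.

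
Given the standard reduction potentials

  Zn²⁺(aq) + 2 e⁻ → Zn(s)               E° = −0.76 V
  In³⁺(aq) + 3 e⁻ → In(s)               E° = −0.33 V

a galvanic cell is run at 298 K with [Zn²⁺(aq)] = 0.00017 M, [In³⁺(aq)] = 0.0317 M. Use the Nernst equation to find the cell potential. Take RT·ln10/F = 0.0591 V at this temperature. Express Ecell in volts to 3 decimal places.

Since E°(In³⁺/In) > E°(Zn²⁺/Zn), In³⁺/In serves as the cathode.
E°cell = E°cat − E°an = −0.33 − (−0.76) = +0.43 V; n = 6.
The balanced reaction is 2 In³⁺(aq) + 3 Zn(s) → 2 In(s) + 3 Zn²⁺(aq), so Q = [Zn²⁺(aq)]^3 / [In³⁺(aq)]^2 = 4.89×10^−9 and log Q = −8.311.
E = E° − (0.0591/n)·log Q = +0.43 − (0.0591/6)(−8.311) = +0.512 V.

+0.512 V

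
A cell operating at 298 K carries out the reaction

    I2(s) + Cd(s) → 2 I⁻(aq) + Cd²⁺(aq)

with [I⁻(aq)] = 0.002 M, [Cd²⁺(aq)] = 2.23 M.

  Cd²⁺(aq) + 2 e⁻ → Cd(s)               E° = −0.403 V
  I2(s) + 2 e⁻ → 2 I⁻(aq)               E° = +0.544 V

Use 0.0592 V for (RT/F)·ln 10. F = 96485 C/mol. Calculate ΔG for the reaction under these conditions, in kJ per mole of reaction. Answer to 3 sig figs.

E°cell = +0.544 − (−0.403) = +0.947 V; the balanced reaction transfers n = 2 electrons.
Here Q = [I⁻(aq)]^2·[Cd²⁺(aq)] = 8.92×10^−6 (log Q = −5.050), giving E = +0.947 − (0.0592/2)·(−5.050) = +1.0965 V.
Then ΔG = −nFE = −2 × 96485 × +1.0965 J/mol = −212 kJ/mol.

−212 kJ/mol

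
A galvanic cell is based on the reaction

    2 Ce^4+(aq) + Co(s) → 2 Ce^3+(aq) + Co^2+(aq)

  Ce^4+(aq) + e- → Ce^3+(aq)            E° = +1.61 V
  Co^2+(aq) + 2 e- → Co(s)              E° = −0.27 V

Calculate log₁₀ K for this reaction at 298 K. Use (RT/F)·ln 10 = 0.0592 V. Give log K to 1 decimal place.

log K = 63.5

The Ce⁴⁺/Ce³⁺ couple is reduced (cathode); E°cell = +1.61 − (−0.27) = +1.88 V with n = 2.
At equilibrium E = 0, so log K = nE°cell / 0.0592 = (2)(+1.88) / 0.0592 = 63.5.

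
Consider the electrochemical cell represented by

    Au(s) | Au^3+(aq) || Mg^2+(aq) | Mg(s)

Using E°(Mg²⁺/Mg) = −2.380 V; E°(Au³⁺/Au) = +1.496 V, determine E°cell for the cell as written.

By convention the left-hand electrode in cell notation is the anode (oxidation) and the right-hand electrode is the cathode (reduction).
E°cell = E°(right) − E°(left) = −2.380 − (+1.496) = −3.876 V.
The negative sign shows that, as written, the cell would require an external voltage to drive the reaction.

−3.876 V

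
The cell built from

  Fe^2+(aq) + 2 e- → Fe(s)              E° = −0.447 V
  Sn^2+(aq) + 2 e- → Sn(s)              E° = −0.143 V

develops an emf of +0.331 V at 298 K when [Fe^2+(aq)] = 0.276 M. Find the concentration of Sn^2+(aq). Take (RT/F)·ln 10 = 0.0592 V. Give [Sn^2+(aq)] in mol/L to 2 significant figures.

2.3 M

With Sn²⁺/Sn at the cathode and Fe²⁺/Fe at the anode, E°cell = −0.143 − (−0.447) = +0.304 V (n = 2).
Since E = E° − (0.0592/n)·log Q, log Q = n(E° − E)/0.0592 = −0.912.
Balancing electrons gives Sn^2+(aq) + Fe(s) → Sn(s) + Fe^2+(aq); thus Q = [Fe^2+(aq)] / [Sn^2+(aq)].
Solving for the unknown gives log [Sn^2+(aq)] = 0.353, so [Sn^2+(aq)] ≈ 2.3 M.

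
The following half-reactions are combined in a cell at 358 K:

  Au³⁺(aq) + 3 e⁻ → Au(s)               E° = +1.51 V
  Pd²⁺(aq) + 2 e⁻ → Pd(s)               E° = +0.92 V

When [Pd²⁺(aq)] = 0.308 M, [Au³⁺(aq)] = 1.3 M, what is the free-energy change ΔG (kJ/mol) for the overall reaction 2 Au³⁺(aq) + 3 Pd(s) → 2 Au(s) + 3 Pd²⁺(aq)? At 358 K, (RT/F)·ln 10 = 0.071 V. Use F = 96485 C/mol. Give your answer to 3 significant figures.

−354 kJ/mol

E°cell = +1.51 − (+0.92) = +0.59 V; the balanced reaction transfers n = 6 electrons.
Here Q = [Pd²⁺(aq)]^3 / [Au³⁺(aq)]^2 = 0.0173 (log Q = −1.762), giving E = +0.59 − (0.071/6)·(−1.762) = +0.6109 V.
Then ΔG = −nFE = −6 × 96485 × +0.6109 J/mol = −354 kJ/mol.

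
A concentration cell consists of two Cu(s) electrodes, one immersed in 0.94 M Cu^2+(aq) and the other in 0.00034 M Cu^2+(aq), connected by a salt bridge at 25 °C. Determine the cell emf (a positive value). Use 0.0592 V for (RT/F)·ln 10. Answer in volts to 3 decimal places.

0.102 V

For a concentration cell E°cell = 0, since both electrodes use the same couple.
The compartment with the higher Cu^2+(aq) concentration (0.94 M) acts as the cathode; ions are reduced there and produced at the dilute (0.00034 M) anode.
With n = 2, Ecell = −(0.0592/2)·log([dilute]/[conc]) = −(0.0592/2)·log(0.00034/0.94) = +0.102 V.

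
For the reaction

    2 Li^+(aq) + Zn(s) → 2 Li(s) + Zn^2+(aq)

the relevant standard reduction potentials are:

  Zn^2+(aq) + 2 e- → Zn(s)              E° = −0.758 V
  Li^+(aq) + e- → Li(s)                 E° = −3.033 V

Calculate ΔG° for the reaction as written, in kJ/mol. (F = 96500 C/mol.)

+439 kJ/mol

In the reaction as written Li^+(aq) is reduced, so the Li⁺/Li couple is the cathode and Zn²⁺/Zn is the anode.
E°cell = −3.033 − (−0.758) = −2.275 V; balancing electrons gives n = 2.
ΔG° = −nFE°cell = −(2)(96500)(−2.275) J/mol = +439 kJ/mol.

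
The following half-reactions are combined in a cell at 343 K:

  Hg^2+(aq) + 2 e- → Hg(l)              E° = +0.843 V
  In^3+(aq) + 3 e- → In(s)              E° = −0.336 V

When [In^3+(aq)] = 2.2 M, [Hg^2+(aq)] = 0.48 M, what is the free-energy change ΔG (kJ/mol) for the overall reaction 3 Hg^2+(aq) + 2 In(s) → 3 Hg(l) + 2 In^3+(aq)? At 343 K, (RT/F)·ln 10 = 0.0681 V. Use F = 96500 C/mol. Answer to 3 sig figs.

E°cell = +0.843 − (−0.336) = +1.179 V; the balanced reaction transfers n = 6 electrons.
Q = [In^3+(aq)]^2 / [Hg^2+(aq)]^3 = 43.8, so log Q = 1.641 and E = +1.179 − (0.0681/6)(1.641) = +1.1604 V.
Then ΔG = −nFE = −6 × 96500 × +1.1604 J/mol = −672 kJ/mol.

−672 kJ/mol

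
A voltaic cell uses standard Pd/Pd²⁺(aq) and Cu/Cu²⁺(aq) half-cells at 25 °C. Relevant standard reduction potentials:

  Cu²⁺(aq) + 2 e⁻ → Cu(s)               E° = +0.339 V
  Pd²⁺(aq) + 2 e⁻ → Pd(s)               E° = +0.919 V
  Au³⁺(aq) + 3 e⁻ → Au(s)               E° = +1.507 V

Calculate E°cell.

+0.580 V

Of the two couples in this cell, the one with the more positive reduction potential is reduced at the cathode: here that is Pd²⁺/Pd (+0.919 V); Cu²⁺/Cu (+0.339 V) is the anode.
E°cell = E°(cathode) − E°(anode) = +0.919 − (+0.339) = +0.580 V.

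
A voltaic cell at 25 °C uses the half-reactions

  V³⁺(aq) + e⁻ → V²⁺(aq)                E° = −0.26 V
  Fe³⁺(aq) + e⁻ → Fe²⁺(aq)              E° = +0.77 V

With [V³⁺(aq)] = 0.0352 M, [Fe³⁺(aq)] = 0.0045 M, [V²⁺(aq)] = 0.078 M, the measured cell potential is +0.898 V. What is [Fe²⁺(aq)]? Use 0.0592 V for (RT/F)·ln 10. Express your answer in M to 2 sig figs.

1.7 M

With Fe³⁺/Fe²⁺ at the cathode and V³⁺/V²⁺ at the anode, E°cell = +0.77 − (−0.26) = +1.03 V (n = 1).
Rearranging E = E° − (0.0592/n)·log Q gives log Q = 1(+1.03 − (+0.898))/0.0592 = 2.230.
The balanced reaction is Fe³⁺(aq) + V²⁺(aq) → Fe²⁺(aq) + V³⁺(aq), so Q = ([Fe²⁺(aq)]·[V³⁺(aq)]) / ([Fe³⁺(aq)]·[V²⁺(aq)]).
Substituting the known concentrations and solving, log [Fe²⁺(aq)] = 0.229 and [Fe²⁺(aq)] = 1.7 M.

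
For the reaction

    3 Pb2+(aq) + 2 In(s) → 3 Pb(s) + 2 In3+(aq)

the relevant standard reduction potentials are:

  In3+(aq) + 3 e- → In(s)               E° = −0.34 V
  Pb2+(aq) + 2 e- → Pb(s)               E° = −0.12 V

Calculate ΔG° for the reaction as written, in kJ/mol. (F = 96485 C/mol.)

In the reaction as written Pb2+(aq) is reduced, so the Pb²⁺/Pb couple is the cathode and In³⁺/In is the anode.
E°cell = −0.12 − (−0.34) = +0.22 V; balancing electrons gives n = 6.
ΔG° = −nFE°cell = −(6)(96485)(+0.22) J/mol = −127 kJ/mol.

−127 kJ/mol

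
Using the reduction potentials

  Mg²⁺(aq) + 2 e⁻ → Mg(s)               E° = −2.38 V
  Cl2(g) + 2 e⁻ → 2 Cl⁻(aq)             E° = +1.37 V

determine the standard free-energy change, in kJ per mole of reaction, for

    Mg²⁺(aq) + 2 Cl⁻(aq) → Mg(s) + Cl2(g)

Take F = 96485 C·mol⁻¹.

In the reaction as written Mg²⁺(aq) is reduced, so the Mg²⁺/Mg couple is the cathode and Cl₂/Cl⁻ is the anode.
E°cell = −2.38 − (+1.37) = −3.75 V; balancing electrons gives n = 2.
ΔG° = −nFE°cell = −(2)(96485)(−3.75) J/mol = +724 kJ/mol.

+724 kJ/mol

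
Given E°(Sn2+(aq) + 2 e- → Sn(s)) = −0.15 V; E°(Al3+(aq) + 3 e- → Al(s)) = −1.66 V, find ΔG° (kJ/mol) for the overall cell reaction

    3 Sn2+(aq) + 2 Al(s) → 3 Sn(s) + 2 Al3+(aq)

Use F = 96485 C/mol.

In the reaction as written Sn2+(aq) is reduced, so the Sn²⁺/Sn couple is the cathode and Al³⁺/Al is the anode.
E°cell = −0.15 − (−1.66) = +1.51 V; balancing electrons gives n = 6.
ΔG° = −nFE°cell = −(6)(96485)(+1.51) J/mol = −874 kJ/mol.

−874 kJ/mol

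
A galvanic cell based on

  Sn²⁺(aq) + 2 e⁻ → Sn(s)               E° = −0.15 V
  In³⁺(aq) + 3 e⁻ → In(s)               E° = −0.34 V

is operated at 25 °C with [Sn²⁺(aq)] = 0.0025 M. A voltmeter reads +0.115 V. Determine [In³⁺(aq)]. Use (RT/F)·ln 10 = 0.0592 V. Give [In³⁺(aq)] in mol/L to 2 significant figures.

0.79 M

With Sn²⁺/Sn at the cathode and In³⁺/In at the anode, E°cell = −0.15 − (−0.34) = +0.19 V (n = 6).
From the Nernst equation, log Q = n(E° − E)/0.0592 = 6·(+0.19 − (+0.115))/0.0592 = 7.601.
Balancing electrons gives 3 Sn²⁺(aq) + 2 In(s) → 3 Sn(s) + 2 In³⁺(aq); thus Q = [In³⁺(aq)]^2 / [Sn²⁺(aq)]^3.
Substituting the known concentrations and solving, log [In³⁺(aq)] = −0.103 and [In³⁺(aq)] = 0.79 M.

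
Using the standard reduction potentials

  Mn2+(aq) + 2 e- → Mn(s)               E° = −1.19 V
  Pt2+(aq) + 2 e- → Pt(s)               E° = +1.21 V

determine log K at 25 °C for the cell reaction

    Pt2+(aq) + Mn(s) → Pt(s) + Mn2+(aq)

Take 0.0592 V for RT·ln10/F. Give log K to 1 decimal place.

The Pt²⁺/Pt couple is reduced (cathode); E°cell = +1.21 − (−1.19) = +2.40 V with n = 2.
At equilibrium E = 0, so log K = nE°cell / 0.0592 = (2)(+2.40) / 0.0592 = 81.1.

log K = 81.1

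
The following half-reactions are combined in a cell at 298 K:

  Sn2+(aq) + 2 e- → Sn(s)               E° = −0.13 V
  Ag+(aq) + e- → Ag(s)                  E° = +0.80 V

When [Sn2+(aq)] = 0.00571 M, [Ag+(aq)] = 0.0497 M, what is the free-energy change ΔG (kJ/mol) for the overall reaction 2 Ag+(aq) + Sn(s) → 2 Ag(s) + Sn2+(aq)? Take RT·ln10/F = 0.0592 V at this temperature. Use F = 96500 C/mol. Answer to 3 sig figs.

E°cell = +0.80 − (−0.13) = +0.93 V; the balanced reaction transfers n = 2 electrons.
Q = [Sn2+(aq)] / [Ag+(aq)]^2 = 2.31, so log Q = 0.364 and E = +0.93 − (0.0592/2)(0.364) = +0.9192 V.
Finally ΔG = −nFE = −(2)(96500 C/mol)(+0.9192 V) = −177 kJ/mol.

−177 kJ/mol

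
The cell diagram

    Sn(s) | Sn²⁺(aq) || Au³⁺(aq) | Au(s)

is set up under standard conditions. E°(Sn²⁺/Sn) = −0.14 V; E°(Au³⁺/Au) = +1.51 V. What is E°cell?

+1.65 V

By convention the left-hand electrode in cell notation is the anode (oxidation) and the right-hand electrode is the cathode (reduction).
E°cell = E°(right) − E°(left) = +1.51 − (−0.14) = +1.65 V.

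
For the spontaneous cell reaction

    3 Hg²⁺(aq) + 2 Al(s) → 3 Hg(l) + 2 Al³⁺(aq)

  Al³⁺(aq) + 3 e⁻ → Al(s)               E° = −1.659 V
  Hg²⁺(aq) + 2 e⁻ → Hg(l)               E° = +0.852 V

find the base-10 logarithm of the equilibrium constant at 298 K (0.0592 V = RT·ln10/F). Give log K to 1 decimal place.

log K = 254.5

The Hg²⁺/Hg couple is reduced (cathode); E°cell = +0.852 − (−1.659) = +2.511 V with n = 6.
At equilibrium E = 0, so log K = nE°cell / 0.0592 = (6)(+2.511) / 0.0592 = 254.5.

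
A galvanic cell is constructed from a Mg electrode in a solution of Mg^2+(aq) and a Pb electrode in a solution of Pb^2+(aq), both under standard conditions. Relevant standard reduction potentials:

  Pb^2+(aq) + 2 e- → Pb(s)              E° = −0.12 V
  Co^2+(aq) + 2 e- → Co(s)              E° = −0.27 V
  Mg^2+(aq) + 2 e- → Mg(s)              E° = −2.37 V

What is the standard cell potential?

+2.25 V

Of the two couples in this cell, the one with the more positive reduction potential is reduced at the cathode: here that is Pb²⁺/Pb (−0.12 V); Mg²⁺/Mg (−2.37 V) is the anode.
E°cell = E°(cathode) − E°(anode) = −0.12 − (−2.37) = +2.25 V.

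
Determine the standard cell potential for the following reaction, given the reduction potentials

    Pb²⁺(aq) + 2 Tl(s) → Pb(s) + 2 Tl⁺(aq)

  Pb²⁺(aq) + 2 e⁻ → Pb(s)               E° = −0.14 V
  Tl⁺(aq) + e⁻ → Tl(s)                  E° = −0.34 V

Pb²⁺(aq) gains electrons, so the Pb²⁺/Pb couple is the cathode; the Tl⁺/Tl couple is the anode.
E°cell = E°(cathode) − E°(anode) = −0.14 − (−0.34) = +0.20 V.

+0.20 V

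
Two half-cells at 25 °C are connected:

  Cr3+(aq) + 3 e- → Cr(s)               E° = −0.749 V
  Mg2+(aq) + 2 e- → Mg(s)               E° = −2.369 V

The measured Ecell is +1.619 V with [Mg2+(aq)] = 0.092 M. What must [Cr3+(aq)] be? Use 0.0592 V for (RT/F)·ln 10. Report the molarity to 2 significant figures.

0.025 M

Cr³⁺/Cr is the cathode (higher E°); E°cell = −0.749 − (−2.369) = +1.620 V with n = 6.
From the Nernst equation, log Q = n(E° − E)/0.0592 = 6·(+1.620 − (+1.619))/0.0592 = 0.101.
Balancing electrons gives 2 Cr3+(aq) + 3 Mg(s) → 2 Cr(s) + 3 Mg2+(aq); thus Q = [Mg2+(aq)]^3 / [Cr3+(aq)]^2.
Isolating [Cr3+(aq)] in Q = 10^{0.101} yields log [Cr3+(aq)] = −1.605, i.e. 0.025 M.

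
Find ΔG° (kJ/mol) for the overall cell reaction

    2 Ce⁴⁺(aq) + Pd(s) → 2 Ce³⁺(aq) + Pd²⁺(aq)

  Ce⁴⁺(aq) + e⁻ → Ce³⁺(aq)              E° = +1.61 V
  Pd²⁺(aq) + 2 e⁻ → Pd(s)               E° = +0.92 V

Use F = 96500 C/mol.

In the reaction as written Ce⁴⁺(aq) is reduced, so the Ce⁴⁺/Ce³⁺ couple is the cathode and Pd²⁺/Pd is the anode.
E°cell = +1.61 − (+0.92) = +0.69 V; balancing electrons gives n = 2.
ΔG° = −nFE°cell = −(2)(96500)(+0.69) J/mol = −133 kJ/mol.

−133 kJ/mol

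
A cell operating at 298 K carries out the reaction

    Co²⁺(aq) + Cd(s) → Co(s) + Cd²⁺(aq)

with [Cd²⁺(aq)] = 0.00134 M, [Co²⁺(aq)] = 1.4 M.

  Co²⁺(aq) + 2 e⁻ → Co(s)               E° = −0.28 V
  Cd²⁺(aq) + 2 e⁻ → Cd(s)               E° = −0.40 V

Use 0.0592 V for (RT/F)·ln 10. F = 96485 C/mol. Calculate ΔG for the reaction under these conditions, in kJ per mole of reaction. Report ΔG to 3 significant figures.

With Co²⁺/Co reduced at the cathode, E°cell = −0.28 − (−0.40) = +0.12 V and n = 2.
Q = [Cd²⁺(aq)] / [Co²⁺(aq)] = 0.000957, so log Q = −3.019 and E = +0.12 − (0.0592/2)(−3.019) = +0.2094 V.
ΔG = −nFE = −(2)(96485)(+0.2094) J/mol = −40.4 kJ/mol.

−40.4 kJ/mol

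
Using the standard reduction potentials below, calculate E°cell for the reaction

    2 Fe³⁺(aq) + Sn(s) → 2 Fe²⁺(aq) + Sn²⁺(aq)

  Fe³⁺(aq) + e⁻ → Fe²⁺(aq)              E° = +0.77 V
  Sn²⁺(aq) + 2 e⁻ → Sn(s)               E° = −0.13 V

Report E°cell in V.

+0.90 V

Fe³⁺(aq) gains electrons, so the Fe³⁺/Fe²⁺ couple is the cathode; the Sn²⁺/Sn couple is the anode.
E°cell = E°(cathode) − E°(anode) = +0.77 − (−0.13) = +0.90 V.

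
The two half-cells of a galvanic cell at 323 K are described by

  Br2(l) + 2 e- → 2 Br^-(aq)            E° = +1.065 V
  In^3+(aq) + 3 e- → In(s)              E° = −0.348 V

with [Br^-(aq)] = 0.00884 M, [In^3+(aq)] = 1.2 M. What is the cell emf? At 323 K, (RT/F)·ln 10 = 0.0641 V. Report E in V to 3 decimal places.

+1.543 V

The Br₂/Br⁻ couple has the more positive E°, so it is the cathode; In³⁺/In is the anode.
The standard potential is +1.065 − (−0.348) = +1.413 V and the balanced reaction transfers n = 6 electrons.
The balanced reaction is 3 Br2(l) + 2 In(s) → 6 Br^-(aq) + 2 In^3+(aq), so Q = [Br^-(aq)]^6·[In^3+(aq)]^2 = 6.87×10^−13 and log Q = −12.163.
Applying E = E° − (RT ln10/nF)·log Q gives +1.413 − (0.0641/6)(−12.163) = +1.543 V.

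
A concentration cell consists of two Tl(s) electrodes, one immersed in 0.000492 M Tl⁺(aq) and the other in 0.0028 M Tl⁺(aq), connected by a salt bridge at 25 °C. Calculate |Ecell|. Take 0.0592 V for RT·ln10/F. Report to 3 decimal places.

For a concentration cell E°cell = 0, since both electrodes use the same couple.
The compartment with the higher Tl⁺(aq) concentration (0.0028 M) acts as the cathode; ions are reduced there and produced at the dilute (0.000492 M) anode.
With n = 1, Ecell = −(0.0592/1)·log([dilute]/[conc]) = −(0.0592/1)·log(0.000492/0.0028) = +0.045 V.

0.045 V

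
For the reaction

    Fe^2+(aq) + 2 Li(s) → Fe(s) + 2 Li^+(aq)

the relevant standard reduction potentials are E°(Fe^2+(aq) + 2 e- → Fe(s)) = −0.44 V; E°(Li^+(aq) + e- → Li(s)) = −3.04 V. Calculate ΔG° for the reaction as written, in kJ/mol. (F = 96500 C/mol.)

In the reaction as written Fe^2+(aq) is reduced, so the Fe²⁺/Fe couple is the cathode and Li⁺/Li is the anode.
E°cell = −0.44 − (−3.04) = +2.60 V; balancing electrons gives n = 2.
ΔG° = −nFE°cell = −(2)(96500)(+2.60) J/mol = −502 kJ/mol.

−502 kJ/mol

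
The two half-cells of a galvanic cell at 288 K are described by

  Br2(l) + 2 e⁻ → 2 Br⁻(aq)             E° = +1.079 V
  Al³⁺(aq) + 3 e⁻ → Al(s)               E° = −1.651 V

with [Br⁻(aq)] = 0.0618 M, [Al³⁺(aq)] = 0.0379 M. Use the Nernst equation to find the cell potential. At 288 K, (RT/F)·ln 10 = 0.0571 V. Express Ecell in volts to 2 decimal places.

+2.83 V

The Br₂/Br⁻ couple has the more positive E°, so it is the cathode; Al³⁺/Al is the anode.
The standard potential is +1.079 − (−1.651) = +2.730 V and the balanced reaction transfers n = 6 electrons.
Balancing gives 3 Br2(l) + 2 Al(s) → 6 Br⁻(aq) + 2 Al³⁺(aq); hence Q = [Br⁻(aq)]^6·[Al³⁺(aq)]^2 = 8×10^−11 (log Q = −10.097).
Applying E = E° − (RT ln10/nF)·log Q gives +2.730 − (0.0571/6)(−10.097) = +2.83 V.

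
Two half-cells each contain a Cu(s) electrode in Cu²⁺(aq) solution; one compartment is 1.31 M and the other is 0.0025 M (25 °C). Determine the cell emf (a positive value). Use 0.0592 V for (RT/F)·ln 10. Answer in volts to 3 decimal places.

0.080 V

For a concentration cell E°cell = 0, since both electrodes use the same couple.
The compartment with the higher Cu²⁺(aq) concentration (1.31 M) acts as the cathode; ions are reduced there and produced at the dilute (0.0025 M) anode.
With n = 2, Ecell = −(0.0592/2)·log([dilute]/[conc]) = −(0.0592/2)·log(0.0025/1.31) = +0.080 V.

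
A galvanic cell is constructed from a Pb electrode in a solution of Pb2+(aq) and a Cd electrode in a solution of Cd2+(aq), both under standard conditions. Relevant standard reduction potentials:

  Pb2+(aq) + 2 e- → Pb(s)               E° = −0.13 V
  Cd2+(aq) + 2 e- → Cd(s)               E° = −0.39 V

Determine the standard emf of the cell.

+0.26 V

The Pb²⁺/Pb couple has the higher E°, so Pb ion is reduced (cathode) and Cd is oxidized (anode).
E°cell = E°(cathode) − E°(anode) = −0.13 − (−0.39) = +0.26 V.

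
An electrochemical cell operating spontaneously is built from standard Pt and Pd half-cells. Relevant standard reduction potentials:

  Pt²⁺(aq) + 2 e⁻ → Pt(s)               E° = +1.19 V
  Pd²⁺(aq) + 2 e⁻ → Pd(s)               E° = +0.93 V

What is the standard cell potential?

+0.26 V

Of the two couples in this cell, the one with the more positive reduction potential is reduced at the cathode: here that is Pt²⁺/Pt (+1.19 V); Pd²⁺/Pd (+0.93 V) is the anode.
E°cell = E°(cathode) − E°(anode) = +1.19 − (+0.93) = +0.26 V.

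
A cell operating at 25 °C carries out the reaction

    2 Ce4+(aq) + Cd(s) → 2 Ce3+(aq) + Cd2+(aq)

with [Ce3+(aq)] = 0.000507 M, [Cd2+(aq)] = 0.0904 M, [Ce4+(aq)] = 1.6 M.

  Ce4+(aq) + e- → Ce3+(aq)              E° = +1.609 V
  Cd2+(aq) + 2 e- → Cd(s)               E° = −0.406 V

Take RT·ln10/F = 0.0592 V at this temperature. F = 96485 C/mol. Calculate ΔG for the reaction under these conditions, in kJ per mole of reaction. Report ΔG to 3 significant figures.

The standard cell potential is +1.609 − (−0.406) = +2.015 V, with n = 2 electrons in the balanced equation.
The reaction quotient is ([Ce3+(aq)]^2·[Cd2+(aq)]) / [Ce4+(aq)]^2 = 9.08×10^−9; by Nernst, E = +2.015 − (0.0592/2)(−8.042) = +2.2530 V.
Then ΔG = −nFE = −2 × 96485 × +2.2530 J/mol = −435 kJ/mol.

−435 kJ/mol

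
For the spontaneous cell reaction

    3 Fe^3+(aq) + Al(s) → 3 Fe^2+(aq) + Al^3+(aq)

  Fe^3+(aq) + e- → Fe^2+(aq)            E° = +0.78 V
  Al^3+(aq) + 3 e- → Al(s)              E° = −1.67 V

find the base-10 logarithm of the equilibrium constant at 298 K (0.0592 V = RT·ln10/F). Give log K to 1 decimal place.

log K = 124.2

The Fe³⁺/Fe²⁺ couple is reduced (cathode); E°cell = +0.78 − (−1.67) = +2.45 V with n = 3.
At equilibrium E = 0, so log K = nE°cell / 0.0592 = (3)(+2.45) / 0.0592 = 124.2.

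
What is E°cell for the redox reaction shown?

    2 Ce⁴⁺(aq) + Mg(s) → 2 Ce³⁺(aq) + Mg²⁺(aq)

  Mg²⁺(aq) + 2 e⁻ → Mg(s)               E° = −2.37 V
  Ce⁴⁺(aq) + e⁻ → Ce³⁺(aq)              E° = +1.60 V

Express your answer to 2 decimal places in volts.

In the reaction as written, Ce⁴⁺(aq) is reduced (cathode) and Mg²⁺(aq) is produced by oxidation at the anode.
E°cell = E°(cathode) − E°(anode) = +1.60 − (−2.37) = +3.97 V.

+3.97 V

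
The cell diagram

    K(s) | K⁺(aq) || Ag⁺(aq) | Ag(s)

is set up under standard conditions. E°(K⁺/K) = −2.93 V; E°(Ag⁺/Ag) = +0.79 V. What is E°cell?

By convention the left-hand electrode in cell notation is the anode (oxidation) and the right-hand electrode is the cathode (reduction).
E°cell = E°(right) − E°(left) = +0.79 − (−2.93) = +3.72 V.

+3.72 V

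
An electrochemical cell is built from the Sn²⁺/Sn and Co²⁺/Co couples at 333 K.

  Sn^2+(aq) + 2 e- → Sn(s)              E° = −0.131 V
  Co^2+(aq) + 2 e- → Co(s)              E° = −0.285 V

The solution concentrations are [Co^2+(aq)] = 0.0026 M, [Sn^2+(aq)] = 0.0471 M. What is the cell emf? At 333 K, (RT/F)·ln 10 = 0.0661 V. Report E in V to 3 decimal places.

The Sn²⁺/Sn couple has the more positive E°, so it is the cathode; Co²⁺/Co is the anode.
The standard potential is −0.131 − (−0.285) = +0.154 V and the balanced reaction transfers n = 2 electrons.
Balancing gives Sn^2+(aq) + Co(s) → Sn(s) + Co^2+(aq); hence Q = [Co^2+(aq)] / [Sn^2+(aq)] = 0.0552 (log Q = −1.258).
E = E° − (0.0661/n)·log Q = +0.154 − (0.0661/2)(−1.258) = +0.196 V.

+0.196 V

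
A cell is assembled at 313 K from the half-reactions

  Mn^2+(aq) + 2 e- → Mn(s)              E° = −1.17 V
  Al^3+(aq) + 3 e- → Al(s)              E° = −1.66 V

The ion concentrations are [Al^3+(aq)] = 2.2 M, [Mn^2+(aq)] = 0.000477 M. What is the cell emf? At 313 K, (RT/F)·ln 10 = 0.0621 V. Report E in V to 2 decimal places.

The Mn²⁺/Mn couple has the more positive E°, so it is the cathode; Al³⁺/Al is the anode.
E°cell = E°cat − E°an = −1.17 − (−1.66) = +0.49 V; n = 6.
For the overall reaction 3 Mn^2+(aq) + 2 Al(s) → 3 Mn(s) + 2 Al^3+(aq), Q = [Al^3+(aq)]^2 / [Mn^2+(aq)]^3 = 4.46×10^10, giving log Q = 10.649.
E = E° − (0.0621/n)·log Q = +0.49 − (0.0621/6)(10.649) = +0.38 V.

+0.38 V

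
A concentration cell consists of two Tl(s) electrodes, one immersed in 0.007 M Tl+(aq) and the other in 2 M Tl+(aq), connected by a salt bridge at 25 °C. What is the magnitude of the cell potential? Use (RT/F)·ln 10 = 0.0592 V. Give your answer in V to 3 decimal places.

0.145 V

For a concentration cell E°cell = 0, since both electrodes use the same couple.
The compartment with the higher Tl+(aq) concentration (2 M) acts as the cathode; ions are reduced there and produced at the dilute (0.007 M) anode.
With n = 1, Ecell = −(0.0592/1)·log([dilute]/[conc]) = −(0.0592/1)·log(0.007/2) = +0.145 V.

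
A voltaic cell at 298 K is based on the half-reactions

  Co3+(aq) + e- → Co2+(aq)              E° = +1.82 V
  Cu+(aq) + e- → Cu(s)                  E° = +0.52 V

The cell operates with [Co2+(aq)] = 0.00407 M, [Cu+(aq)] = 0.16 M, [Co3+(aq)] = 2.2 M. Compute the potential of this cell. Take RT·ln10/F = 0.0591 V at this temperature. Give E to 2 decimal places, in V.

+1.51 V

Since E°(Co³⁺/Co²⁺) > E°(Cu⁺/Cu), Co³⁺/Co²⁺ serves as the cathode.
E°cell = +1.82 − (+0.52) = +1.30 V, with n = 1 electron transferred.
Balancing gives Co3+(aq) + Cu(s) → Co2+(aq) + Cu+(aq); hence Q = ([Co2+(aq)]·[Cu+(aq)]) / [Co3+(aq)] = 0.000296 (log Q = −3.529).
By the Nernst equation, E = +1.30 − (0.0591/1)·(−3.529) = +1.51 V.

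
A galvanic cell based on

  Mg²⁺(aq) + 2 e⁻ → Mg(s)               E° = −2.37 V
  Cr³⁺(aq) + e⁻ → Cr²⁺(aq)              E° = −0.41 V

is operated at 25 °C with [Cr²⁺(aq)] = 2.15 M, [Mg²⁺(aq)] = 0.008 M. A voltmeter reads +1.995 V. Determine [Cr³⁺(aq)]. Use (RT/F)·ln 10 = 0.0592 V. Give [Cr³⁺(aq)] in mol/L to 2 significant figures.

0.75 M

The Cr³⁺/Cr²⁺ couple has the larger reduction potential, so it is the cathode: E°cell = −0.41 − (−2.37) = +1.96 V and n = 2.
From the Nernst equation, log Q = n(E° − E)/0.0592 = 2·(+1.96 − (+1.995))/0.0592 = −1.182.
Balancing electrons gives 2 Cr³⁺(aq) + Mg(s) → 2 Cr²⁺(aq) + Mg²⁺(aq); thus Q = ([Cr²⁺(aq)]^2·[Mg²⁺(aq)]) / [Cr³⁺(aq)]^2.
Isolating [Cr³⁺(aq)] in Q = 10^{−1.182} yields log [Cr³⁺(aq)] = −0.125, i.e. 0.75 M.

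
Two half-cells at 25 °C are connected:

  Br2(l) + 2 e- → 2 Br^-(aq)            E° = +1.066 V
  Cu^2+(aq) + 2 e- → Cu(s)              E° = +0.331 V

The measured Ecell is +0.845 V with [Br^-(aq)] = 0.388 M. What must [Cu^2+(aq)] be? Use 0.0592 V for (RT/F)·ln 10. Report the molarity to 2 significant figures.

Br₂/Br⁻ is the cathode (higher E°); E°cell = +1.066 − (+0.331) = +0.735 V with n = 2.
From the Nernst equation, log Q = n(E° − E)/0.0592 = 2·(+0.735 − (+0.845))/0.0592 = −3.716.
For Br2(l) + Cu(s) → 2 Br^-(aq) + Cu^2+(aq), the reaction quotient is Q = [Br^-(aq)]^2·[Cu^2+(aq)].
Substituting the known concentrations and solving, log [Cu^2+(aq)] = −2.894 and [Cu^2+(aq)] = 0.0013 M.

0.0013 M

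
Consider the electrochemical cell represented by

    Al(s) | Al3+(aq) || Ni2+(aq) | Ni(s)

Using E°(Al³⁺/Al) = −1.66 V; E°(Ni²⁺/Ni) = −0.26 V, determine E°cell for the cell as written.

+1.40 V

By convention the left-hand electrode in cell notation is the anode (oxidation) and the right-hand electrode is the cathode (reduction).
E°cell = E°(right) − E°(left) = −0.26 − (−1.66) = +1.40 V.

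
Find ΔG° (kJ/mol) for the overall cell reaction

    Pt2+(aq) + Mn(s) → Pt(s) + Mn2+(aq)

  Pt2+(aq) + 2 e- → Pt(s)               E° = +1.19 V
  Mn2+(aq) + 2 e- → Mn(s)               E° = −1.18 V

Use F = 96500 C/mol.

In the reaction as written Pt2+(aq) is reduced, so the Pt²⁺/Pt couple is the cathode and Mn²⁺/Mn is the anode.
E°cell = +1.19 − (−1.18) = +2.37 V; balancing electrons gives n = 2.
ΔG° = −nFE°cell = −(2)(96500)(+2.37) J/mol = −457 kJ/mol.

−457 kJ/mol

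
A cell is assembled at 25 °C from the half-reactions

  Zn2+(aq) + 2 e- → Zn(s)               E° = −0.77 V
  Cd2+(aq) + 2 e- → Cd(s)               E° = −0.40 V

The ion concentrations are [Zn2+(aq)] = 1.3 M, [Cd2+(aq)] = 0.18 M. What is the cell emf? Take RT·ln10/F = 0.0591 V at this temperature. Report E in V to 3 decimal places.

+0.345 V

The Cd²⁺/Cd couple has the more positive E°, so it is the cathode; Zn²⁺/Zn is the anode.
E°cell = E°cat − E°an = −0.40 − (−0.77) = +0.37 V; n = 2.
For the overall reaction Cd2+(aq) + Zn(s) → Cd(s) + Zn2+(aq), Q = [Zn2+(aq)] / [Cd2+(aq)] = 7.22, giving log Q = 0.859.
Applying E = E° − (RT ln10/nF)·log Q gives +0.37 − (0.0591/2)(0.859) = +0.345 V.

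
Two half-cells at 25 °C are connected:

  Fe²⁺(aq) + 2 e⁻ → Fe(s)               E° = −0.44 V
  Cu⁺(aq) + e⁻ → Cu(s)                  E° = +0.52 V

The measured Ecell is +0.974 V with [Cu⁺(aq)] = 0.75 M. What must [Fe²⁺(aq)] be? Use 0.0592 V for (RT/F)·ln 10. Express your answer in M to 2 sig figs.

0.19 M

The Cu⁺/Cu couple has the larger reduction potential, so it is the cathode: E°cell = +0.52 − (−0.44) = +0.96 V and n = 2.
From the Nernst equation, log Q = n(E° − E)/0.0592 = 2·(+0.96 − (+0.974))/0.0592 = −0.473.
For 2 Cu⁺(aq) + Fe(s) → 2 Cu(s) + Fe²⁺(aq), the reaction quotient is Q = [Fe²⁺(aq)] / [Cu⁺(aq)]^2.
Isolating [Fe²⁺(aq)] in Q = 10^{−0.473} yields log [Fe²⁺(aq)] = −0.723, i.e. 0.19 M.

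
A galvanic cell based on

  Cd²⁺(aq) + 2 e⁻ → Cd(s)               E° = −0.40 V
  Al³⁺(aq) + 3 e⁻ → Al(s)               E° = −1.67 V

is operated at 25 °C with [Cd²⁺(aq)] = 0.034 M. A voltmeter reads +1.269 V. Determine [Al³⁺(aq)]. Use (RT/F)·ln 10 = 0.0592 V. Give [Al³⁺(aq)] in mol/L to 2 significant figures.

The Cd²⁺/Cd couple has the larger reduction potential, so it is the cathode: E°cell = −0.40 − (−1.67) = +1.27 V and n = 6.
Rearranging E = E° − (0.0592/n)·log Q gives log Q = 6(+1.27 − (+1.269))/0.0592 = 0.101.
Balancing electrons gives 3 Cd²⁺(aq) + 2 Al(s) → 3 Cd(s) + 2 Al³⁺(aq); thus Q = [Al³⁺(aq)]^2 / [Cd²⁺(aq)]^3.
Substituting the known concentrations and solving, log [Al³⁺(aq)] = −2.152 and [Al³⁺(aq)] = 0.0070 M.

0.0070 M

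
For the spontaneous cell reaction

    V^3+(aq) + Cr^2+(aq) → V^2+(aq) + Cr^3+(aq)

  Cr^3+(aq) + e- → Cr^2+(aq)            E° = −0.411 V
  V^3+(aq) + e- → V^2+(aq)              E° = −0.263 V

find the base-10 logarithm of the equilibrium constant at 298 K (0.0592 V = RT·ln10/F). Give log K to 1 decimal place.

log K = 2.5

The V³⁺/V²⁺ couple is reduced (cathode); E°cell = −0.263 − (−0.411) = +0.148 V with n = 1.
At equilibrium E = 0, so log K = nE°cell / 0.0592 = (1)(+0.148) / 0.0592 = 2.5.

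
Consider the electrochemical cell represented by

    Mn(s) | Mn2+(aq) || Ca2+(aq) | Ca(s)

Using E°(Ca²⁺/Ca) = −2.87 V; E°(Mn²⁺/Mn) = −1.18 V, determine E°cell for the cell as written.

By convention the left-hand electrode in cell notation is the anode (oxidation) and the right-hand electrode is the cathode (reduction).
E°cell = E°(right) − E°(left) = −2.87 − (−1.18) = −1.69 V.
The negative sign shows that, as written, the cell would require an external voltage to drive the reaction.

−1.69 V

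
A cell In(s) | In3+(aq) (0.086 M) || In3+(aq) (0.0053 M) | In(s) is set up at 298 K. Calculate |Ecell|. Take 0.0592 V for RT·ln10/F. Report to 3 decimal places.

0.024 V

For a concentration cell E°cell = 0, since both electrodes use the same couple.
The compartment with the higher In3+(aq) concentration (0.086 M) acts as the cathode; ions are reduced there and produced at the dilute (0.0053 M) anode.
With n = 3, Ecell = −(0.0592/3)·log([dilute]/[conc]) = −(0.0592/3)·log(0.0053/0.086) = +0.024 V.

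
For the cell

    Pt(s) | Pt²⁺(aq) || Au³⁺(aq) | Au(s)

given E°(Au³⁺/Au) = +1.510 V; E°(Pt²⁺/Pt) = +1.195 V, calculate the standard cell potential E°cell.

By convention the left-hand electrode in cell notation is the anode (oxidation) and the right-hand electrode is the cathode (reduction).
E°cell = E°(right) − E°(left) = +1.510 − (+1.195) = +0.315 V.

+0.315 V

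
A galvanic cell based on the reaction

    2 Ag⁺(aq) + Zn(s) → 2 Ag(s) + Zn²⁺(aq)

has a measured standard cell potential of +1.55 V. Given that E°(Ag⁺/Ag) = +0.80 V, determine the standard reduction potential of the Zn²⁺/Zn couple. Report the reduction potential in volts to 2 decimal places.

−0.75 V

In the reaction as written the Ag⁺/Ag couple is reduced (cathode) and Zn²⁺/Zn is oxidized (anode), so E°cell = E°(Ag⁺/Ag) − E°(Zn²⁺/Zn).
E°(Zn²⁺/Zn) = E°(cathode) − E°cell = +0.80 − (+1.55) = −0.75 V.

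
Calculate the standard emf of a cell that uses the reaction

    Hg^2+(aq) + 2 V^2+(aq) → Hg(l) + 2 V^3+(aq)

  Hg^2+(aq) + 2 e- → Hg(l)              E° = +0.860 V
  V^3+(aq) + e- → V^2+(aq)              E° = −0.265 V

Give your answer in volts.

Hg^2+(aq) gains electrons, so the Hg²⁺/Hg couple is the cathode; the V³⁺/V²⁺ couple is the anode.
E°cell = E°(cathode) − E°(anode) = +0.860 − (−0.265) = +1.125 V.

+1.125 V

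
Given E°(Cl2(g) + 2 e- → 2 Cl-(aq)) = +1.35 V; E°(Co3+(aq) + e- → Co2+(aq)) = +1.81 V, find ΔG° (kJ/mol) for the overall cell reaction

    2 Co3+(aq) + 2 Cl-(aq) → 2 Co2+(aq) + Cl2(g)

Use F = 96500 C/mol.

−88.8 kJ/mol

In the reaction as written Co3+(aq) is reduced, so the Co³⁺/Co²⁺ couple is the cathode and Cl₂/Cl⁻ is the anode.
E°cell = +1.81 − (+1.35) = +0.46 V; balancing electrons gives n = 2.
ΔG° = −nFE°cell = −(2)(96500)(+0.46) J/mol = −88.8 kJ/mol.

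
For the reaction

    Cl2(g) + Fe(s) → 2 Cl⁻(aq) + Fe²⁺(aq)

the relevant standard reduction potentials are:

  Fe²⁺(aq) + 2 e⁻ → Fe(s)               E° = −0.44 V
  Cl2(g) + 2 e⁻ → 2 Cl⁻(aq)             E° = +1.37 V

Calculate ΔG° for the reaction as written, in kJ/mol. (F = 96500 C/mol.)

−349 kJ/mol

In the reaction as written Cl2(g) is reduced, so the Cl₂/Cl⁻ couple is the cathode and Fe²⁺/Fe is the anode.
E°cell = +1.37 − (−0.44) = +1.81 V; balancing electrons gives n = 2.
ΔG° = −nFE°cell = −(2)(96500)(+1.81) J/mol = −349 kJ/mol.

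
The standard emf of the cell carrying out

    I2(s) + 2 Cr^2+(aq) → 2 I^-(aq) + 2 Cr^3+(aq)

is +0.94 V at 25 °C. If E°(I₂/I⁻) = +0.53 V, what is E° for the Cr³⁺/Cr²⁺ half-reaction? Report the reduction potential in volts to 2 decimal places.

−0.41 V

In the reaction as written the I₂/I⁻ couple is reduced (cathode) and Cr³⁺/Cr²⁺ is oxidized (anode), so E°cell = E°(I₂/I⁻) − E°(Cr³⁺/Cr²⁺).
E°(Cr³⁺/Cr²⁺) = E°(cathode) − E°cell = +0.53 − (+0.94) = −0.41 V.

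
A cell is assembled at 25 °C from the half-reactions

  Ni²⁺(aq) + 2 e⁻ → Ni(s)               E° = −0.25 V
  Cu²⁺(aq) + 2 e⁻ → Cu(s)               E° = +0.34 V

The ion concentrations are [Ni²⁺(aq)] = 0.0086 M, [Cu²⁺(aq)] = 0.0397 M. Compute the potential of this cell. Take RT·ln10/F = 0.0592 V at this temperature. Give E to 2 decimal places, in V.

+0.61 V

Since E°(Cu²⁺/Cu) > E°(Ni²⁺/Ni), Cu²⁺/Cu serves as the cathode.
E°cell = E°cat − E°an = +0.34 − (−0.25) = +0.59 V; n = 2.
For the overall reaction Cu²⁺(aq) + Ni(s) → Cu(s) + Ni²⁺(aq), Q = [Ni²⁺(aq)] / [Cu²⁺(aq)] = 0.217, giving log Q = −0.664.
By the Nernst equation, E = +0.59 − (0.0592/2)·(−0.664) = +0.61 V.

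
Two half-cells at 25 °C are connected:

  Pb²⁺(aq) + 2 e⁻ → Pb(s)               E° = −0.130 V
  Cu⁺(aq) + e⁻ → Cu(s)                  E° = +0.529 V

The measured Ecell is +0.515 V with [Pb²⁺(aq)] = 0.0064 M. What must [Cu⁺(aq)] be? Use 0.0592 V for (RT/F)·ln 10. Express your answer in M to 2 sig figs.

0.00030 M

The Cu⁺/Cu couple has the larger reduction potential, so it is the cathode: E°cell = +0.529 − (−0.130) = +0.659 V and n = 2.
Since E = E° − (0.0592/n)·log Q, log Q = n(E° − E)/0.0592 = 4.865.
The balanced reaction is 2 Cu⁺(aq) + Pb(s) → 2 Cu(s) + Pb²⁺(aq), so Q = [Pb²⁺(aq)] / [Cu⁺(aq)]^2.
Solving for the unknown gives log [Cu⁺(aq)] = −3.529, so [Cu⁺(aq)] ≈ 0.00030 M.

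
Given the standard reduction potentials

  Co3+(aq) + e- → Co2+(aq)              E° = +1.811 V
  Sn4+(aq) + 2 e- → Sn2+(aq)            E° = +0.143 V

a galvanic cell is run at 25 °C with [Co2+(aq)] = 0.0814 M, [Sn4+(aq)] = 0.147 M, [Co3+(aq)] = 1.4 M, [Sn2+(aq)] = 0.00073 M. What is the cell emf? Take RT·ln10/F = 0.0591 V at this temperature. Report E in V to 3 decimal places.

+1.673 V

The Co³⁺/Co²⁺ couple has the more positive E°, so it is the cathode; Sn⁴⁺/Sn²⁺ is the anode.
E°cell = +1.811 − (+0.143) = +1.668 V, with n = 2 electrons transferred.
For the overall reaction 2 Co3+(aq) + Sn2+(aq) → 2 Co2+(aq) + Sn4+(aq), Q = ([Co2+(aq)]^2·[Sn4+(aq)]) / ([Co3+(aq)]^2·[Sn2+(aq)]) = 0.681, giving log Q = −0.167.
By the Nernst equation, E = +1.668 − (0.0591/2)·(−0.167) = +1.673 V.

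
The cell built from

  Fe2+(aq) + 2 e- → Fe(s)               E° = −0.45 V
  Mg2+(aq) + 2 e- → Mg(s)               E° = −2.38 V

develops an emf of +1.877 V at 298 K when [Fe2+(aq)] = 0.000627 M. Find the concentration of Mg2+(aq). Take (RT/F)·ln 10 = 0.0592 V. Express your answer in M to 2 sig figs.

Fe²⁺/Fe is the cathode (higher E°); E°cell = −0.45 − (−2.38) = +1.93 V with n = 2.
Rearranging E = E° − (0.0592/n)·log Q gives log Q = 2(+1.93 − (+1.877))/0.0592 = 1.791.
Balancing electrons gives Fe2+(aq) + Mg(s) → Fe(s) + Mg2+(aq); thus Q = [Mg2+(aq)] / [Fe2+(aq)].
Isolating [Mg2+(aq)] in Q = 10^{1.791} yields log [Mg2+(aq)] = −1.412, i.e. 0.039 M.

0.039 M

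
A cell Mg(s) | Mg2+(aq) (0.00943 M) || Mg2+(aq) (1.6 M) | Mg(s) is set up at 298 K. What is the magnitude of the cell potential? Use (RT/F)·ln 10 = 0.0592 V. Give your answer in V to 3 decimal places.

0.066 V

For a concentration cell E°cell = 0, since both electrodes use the same couple.
The compartment with the higher Mg2+(aq) concentration (1.6 M) acts as the cathode; ions are reduced there and produced at the dilute (0.00943 M) anode.
With n = 2, Ecell = −(0.0592/2)·log([dilute]/[conc]) = −(0.0592/2)·log(0.00943/1.6) = +0.066 V.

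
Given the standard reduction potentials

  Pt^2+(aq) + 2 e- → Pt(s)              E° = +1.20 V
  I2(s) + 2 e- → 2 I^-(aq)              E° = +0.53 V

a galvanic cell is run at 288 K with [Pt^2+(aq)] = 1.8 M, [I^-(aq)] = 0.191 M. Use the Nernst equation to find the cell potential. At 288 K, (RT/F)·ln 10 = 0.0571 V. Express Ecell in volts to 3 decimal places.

+0.636 V

Since E°(Pt²⁺/Pt) > E°(I₂/I⁻), Pt²⁺/Pt serves as the cathode.
E°cell = E°cat − E°an = +1.20 − (+0.53) = +0.67 V; n = 2.
Balancing gives Pt^2+(aq) + 2 I^-(aq) → Pt(s) + I2(s); hence Q = 1 / ([Pt^2+(aq)]·[I^-(aq)]^2) = 15.2 (log Q = 1.183).
Applying E = E° − (RT ln10/nF)·log Q gives +0.67 − (0.0571/2)(1.183) = +0.636 V.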